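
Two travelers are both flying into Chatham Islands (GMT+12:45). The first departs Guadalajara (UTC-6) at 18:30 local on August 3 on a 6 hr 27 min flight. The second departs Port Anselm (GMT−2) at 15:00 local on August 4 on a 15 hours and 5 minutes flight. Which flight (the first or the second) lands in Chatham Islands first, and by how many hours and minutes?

Flight 1 in UTC: 18:30 + 6:00 = 00:30 on Aug 4.
+6 hours and 27 minutes → arrive 06:57 UTC on Aug 4.
Flight 2 in UTC: 15:00 + 2:00 = 17:00 on Aug 4.
+15 hours 5 minutes → arrive 08:05 UTC on Aug 5.
Flight 1 lands earlier by 25 hours 8 minutes.

the first, by 25 hours 8 minutes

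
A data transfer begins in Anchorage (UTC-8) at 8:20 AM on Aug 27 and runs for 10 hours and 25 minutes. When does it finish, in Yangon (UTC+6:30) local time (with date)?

9:15 AM on August 28

Convert start to UTC: 8:20 AM + 8:00 = 4:20 PM UTC on Aug 27.
Add 10 hours 25 minutes duration → 2:45 AM UTC (Aug 28).
Yangon is UTC+6:30, so local end time = 2:45 AM + 6:30 = 9:15 AM on Aug 28.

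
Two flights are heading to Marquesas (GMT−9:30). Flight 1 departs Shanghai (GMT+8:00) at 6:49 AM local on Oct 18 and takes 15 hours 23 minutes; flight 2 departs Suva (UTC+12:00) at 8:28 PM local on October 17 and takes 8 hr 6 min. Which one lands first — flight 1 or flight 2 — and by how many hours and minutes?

Flight 1 in UTC: 6:49 AM − 8:00 = 10:49 PM on Oct 17.
+15 hours and 23 minutes → arrive 2:12 PM UTC on Oct 18.
Flight 2 in UTC: 8:28 PM − 12:00 = 8:28 AM on Oct 17.
+8 hours and 6 minutes → arrive 4:34 PM UTC on Oct 17.
Flight 2 lands earlier by 21 hours 38 minutes.

the second, by 21 hours 38 minutes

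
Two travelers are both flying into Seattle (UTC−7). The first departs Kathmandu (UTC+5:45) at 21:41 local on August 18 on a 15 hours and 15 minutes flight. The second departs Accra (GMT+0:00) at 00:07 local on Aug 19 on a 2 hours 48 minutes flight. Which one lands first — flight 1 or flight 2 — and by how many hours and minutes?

the second, by 4 hours 16 minutes

Flight 1 in UTC: 21:41 − 5:45 = 15:56 on Aug 18.
+15 hours 15 minutes → arrive 07:11 UTC on Aug 19.
Flight 2 departs at 00:07 UTC (Aug 19).
+2 hours 48 minutes → arrive 02:55 UTC on Aug 19.
Flight 2 lands earlier by 4 hours 16 minutes.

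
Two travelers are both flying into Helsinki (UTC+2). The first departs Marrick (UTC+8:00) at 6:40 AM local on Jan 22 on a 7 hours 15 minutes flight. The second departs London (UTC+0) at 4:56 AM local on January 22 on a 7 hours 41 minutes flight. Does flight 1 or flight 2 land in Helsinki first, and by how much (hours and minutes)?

the first, by 6 hours 42 minutes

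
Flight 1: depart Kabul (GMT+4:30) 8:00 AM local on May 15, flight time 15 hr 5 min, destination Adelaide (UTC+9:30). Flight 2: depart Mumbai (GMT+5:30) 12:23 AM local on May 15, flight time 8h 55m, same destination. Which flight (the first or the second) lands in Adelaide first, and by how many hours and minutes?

Flight 1 in UTC: 8:00 AM − 4:30 = 3:30 AM on May 15.
+15 hours 5 minutes → arrive 6:35 PM UTC on May 15.
Flight 2 in UTC: 12:23 AM − 5:30 = 6:53 PM on May 14.
+8 hours 55 minutes → arrive 3:48 AM UTC on May 15.
Flight 2 lands earlier by 14 hours 47 minutes.

the second, by 14 hours 47 minutes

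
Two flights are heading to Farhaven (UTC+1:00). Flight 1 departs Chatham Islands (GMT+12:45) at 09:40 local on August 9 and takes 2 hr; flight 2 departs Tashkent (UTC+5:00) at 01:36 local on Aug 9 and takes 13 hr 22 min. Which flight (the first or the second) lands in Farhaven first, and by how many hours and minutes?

the first, by 11 hours 3 minutes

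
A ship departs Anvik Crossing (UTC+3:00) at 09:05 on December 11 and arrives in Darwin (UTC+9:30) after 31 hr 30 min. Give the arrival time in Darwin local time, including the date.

23:05 on December 12

Convert departure to UTC: 09:05 − 3:00 = 06:05 UTC on Dec 11.
Add 31 hours and 30 minutes travel time → 13:35 UTC (Dec 12).
Darwin is UTC+9:30, so local arrival = 13:35 + 9:30 = 23:05 on Dec 12.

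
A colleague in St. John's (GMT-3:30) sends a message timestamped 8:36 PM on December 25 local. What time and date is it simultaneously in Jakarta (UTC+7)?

7:06 AM on December 26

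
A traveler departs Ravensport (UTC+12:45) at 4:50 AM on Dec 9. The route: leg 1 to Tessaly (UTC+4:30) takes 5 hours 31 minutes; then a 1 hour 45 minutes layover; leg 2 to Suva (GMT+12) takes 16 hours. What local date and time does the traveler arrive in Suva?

Convert departure to UTC: 4:50 AM − 12:45 = 4:05 PM UTC on Dec 8.
Add 5 hours 31 minutes leg 1 → 9:36 PM UTC.
Add 1 hour 45 minutes layover in Tessaly → 11:21 PM UTC.
Add 16 hours leg 2 → 3:21 PM UTC (Dec 9).
Suva is UTC+12:00, so local arrival = 3:21 PM + 12:00 = 3:21 AM on Dec 10.

3:21 AM on December 10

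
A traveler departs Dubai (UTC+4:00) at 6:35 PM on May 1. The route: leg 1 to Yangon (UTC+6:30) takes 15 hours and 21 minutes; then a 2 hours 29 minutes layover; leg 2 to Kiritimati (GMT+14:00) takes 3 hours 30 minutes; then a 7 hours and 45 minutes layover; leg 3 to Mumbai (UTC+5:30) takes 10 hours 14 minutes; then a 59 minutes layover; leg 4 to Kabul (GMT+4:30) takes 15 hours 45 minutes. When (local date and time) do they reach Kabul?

3:08 AM on May 4

Convert departure to UTC: 6:35 PM − 4:00 = 2:35 PM UTC on May 1.
Add 15 hours 21 minutes leg 1 → 5:56 AM UTC (May 2).
Add 2 hours 29 minutes layover in Yangon → 8:25 AM UTC.
Add 3 hours and 30 minutes leg 2 → 11:55 AM UTC.
Add 7 hours 45 minutes layover in Kiritimati → 7:40 PM UTC.
Add 10 hours 14 minutes leg 3 → 5:54 AM UTC (May 3).
Add 59 minutes layover in Mumbai → 6:53 AM UTC.
Add 15 hours 45 minutes leg 4 → 10:38 PM UTC.
Kabul is UTC+4:30, so local arrival = 10:38 PM + 4:30 = 3:08 AM on May 4.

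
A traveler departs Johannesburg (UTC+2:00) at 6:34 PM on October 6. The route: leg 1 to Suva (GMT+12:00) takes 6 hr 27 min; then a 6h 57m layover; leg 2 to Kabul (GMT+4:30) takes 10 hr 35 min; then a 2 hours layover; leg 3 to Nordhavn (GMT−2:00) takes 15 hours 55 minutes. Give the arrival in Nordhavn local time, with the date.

Convert departure to UTC: 6:34 PM − 2:00 = 4:34 PM UTC on Oct 6.
Add 6 hours and 27 minutes leg 1 → 11:01 PM UTC.
Add 6 hours 57 minutes layover in Suva → 5:58 AM UTC (Oct 7).
Add 10 hours and 35 minutes leg 2 → 4:33 PM UTC.
Add 2 hours layover in Kabul → 6:33 PM UTC.
Add 15 hours and 55 minutes leg 3 → 10:28 AM UTC (Oct 8).
Nordhavn is UTC−2:00, so local arrival = 10:28 AM − 2:00 = 8:28 AM on Oct 8.

8:28 AM on October 8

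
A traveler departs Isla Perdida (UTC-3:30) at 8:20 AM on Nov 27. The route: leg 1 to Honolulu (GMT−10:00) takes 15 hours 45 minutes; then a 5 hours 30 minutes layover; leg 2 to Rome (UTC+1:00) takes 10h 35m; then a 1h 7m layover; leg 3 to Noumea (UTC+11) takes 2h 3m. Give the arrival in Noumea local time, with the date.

9:50 AM on November 29

Convert departure to UTC: 8:20 AM + 3:30 = 11:50 AM UTC on Nov 27.
Add 15 hours 45 minutes leg 1 → 3:35 AM UTC (Nov 28).
Add 5 hours and 30 minutes layover in Honolulu → 9:05 AM UTC.
Add 10 hours 35 minutes leg 2 → 7:40 PM UTC.
Add 1 hour and 7 minutes layover in Rome → 8:47 PM UTC.
Add 2 hours 3 minutes leg 3 → 10:50 PM UTC.
Noumea is UTC+11:00, so local arrival = 10:50 PM + 11:00 = 9:50 AM on Nov 29.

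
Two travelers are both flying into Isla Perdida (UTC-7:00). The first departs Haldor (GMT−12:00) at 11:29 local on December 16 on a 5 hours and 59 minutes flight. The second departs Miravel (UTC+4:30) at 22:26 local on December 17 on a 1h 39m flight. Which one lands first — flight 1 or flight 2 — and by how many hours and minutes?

the first, by 14 hours 7 minutes

Flight 1 in UTC: 11:29 + 12:00 = 23:29 on Dec 16.
+5 hours and 59 minutes → arrive 05:28 UTC on Dec 17.
Flight 2 in UTC: 22:26 − 4:30 = 17:56 on Dec 17.
+1 hour and 39 minutes → arrive 19:35 UTC on Dec 17.
Flight 1 lands earlier by 14 hours 7 minutes.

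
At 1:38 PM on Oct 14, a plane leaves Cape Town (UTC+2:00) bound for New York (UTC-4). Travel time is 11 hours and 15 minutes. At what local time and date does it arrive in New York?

Convert departure to UTC: 1:38 PM − 2:00 = 11:38 AM UTC on Oct 14.
Add 11 hours 15 minutes travel time → 10:53 PM UTC.
New York is UTC−4:00, so local arrival = 10:53 PM − 4:00 = 6:53 PM on Oct 14.

6:53 PM on October 14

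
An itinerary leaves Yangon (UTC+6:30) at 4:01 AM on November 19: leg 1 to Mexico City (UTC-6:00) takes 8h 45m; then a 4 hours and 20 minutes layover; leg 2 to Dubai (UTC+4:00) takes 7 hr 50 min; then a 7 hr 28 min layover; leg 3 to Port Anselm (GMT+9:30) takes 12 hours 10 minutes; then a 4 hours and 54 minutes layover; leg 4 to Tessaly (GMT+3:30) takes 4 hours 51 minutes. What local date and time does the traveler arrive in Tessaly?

3:19 AM on Nov 21

Convert departure to UTC: 4:01 AM − 6:30 = 9:31 PM UTC on Nov 18.
Add 8 hours 45 minutes leg 1 → 6:16 AM UTC (Nov 19).
Add 4 hours and 20 minutes layover in Mexico City → 10:36 AM UTC.
Add 7 hours 50 minutes leg 2 → 6:26 PM UTC.
Add 7 hours 28 minutes layover in Dubai → 1:54 AM UTC (Nov 20).
Add 12 hours and 10 minutes leg 3 → 2:04 PM UTC.
Add 4 hours 54 minutes layover in Port Anselm → 6:58 PM UTC.
Add 4 hours 51 minutes leg 4 → 11:49 PM UTC.
Tessaly is UTC+3:30, so local arrival = 11:49 PM + 3:30 = 3:19 AM on Nov 21.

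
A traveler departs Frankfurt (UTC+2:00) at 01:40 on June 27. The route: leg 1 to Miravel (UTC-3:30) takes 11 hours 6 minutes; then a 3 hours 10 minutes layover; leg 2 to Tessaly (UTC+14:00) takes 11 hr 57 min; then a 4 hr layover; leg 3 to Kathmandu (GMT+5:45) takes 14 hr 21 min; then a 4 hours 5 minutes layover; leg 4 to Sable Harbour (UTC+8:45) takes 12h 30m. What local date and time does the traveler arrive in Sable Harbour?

21:34 on June 29

Convert departure to UTC: 01:40 − 2:00 = 23:40 UTC on Jun 26.
Add 11 hours and 6 minutes leg 1 → 10:46 UTC (Jun 27).
Add 3 hours and 10 minutes layover in Miravel → 13:56 UTC.
Add 11 hours 57 minutes leg 2 → 01:53 UTC (Jun 28).
Add 4 hours layover in Tessaly → 05:53 UTC.
Add 14 hours and 21 minutes leg 3 → 20:14 UTC.
Add 4 hours and 5 minutes layover in Kathmandu → 00:19 UTC (Jun 29).
Add 12 hours and 30 minutes leg 4 → 12:49 UTC.
Sable Harbour is UTC+8:45, so local arrival = 12:49 + 8:45 = 21:34 on Jun 29.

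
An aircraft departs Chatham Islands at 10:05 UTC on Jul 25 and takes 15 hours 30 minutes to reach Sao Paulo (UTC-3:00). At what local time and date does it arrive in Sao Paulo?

22:35 on Jul 25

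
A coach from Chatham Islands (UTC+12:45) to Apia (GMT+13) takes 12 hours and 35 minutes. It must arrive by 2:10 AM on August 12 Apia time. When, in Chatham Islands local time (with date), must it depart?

1:20 PM on Aug 11

Target arrival in UTC: 2:10 AM − 13:00 = 1:10 PM on Aug 11.
Subtract 12 hours and 35 minutes → departure 12:35 AM UTC on Aug 11.
Chatham Islands is UTC+12:45: 12:35 AM + 12:45 = 1:20 PM on Aug 11.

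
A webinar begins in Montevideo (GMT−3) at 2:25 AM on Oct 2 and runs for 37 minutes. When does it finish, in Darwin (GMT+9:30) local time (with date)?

Darwin is 12:30 ahead of Montevideo.
After 37 minutes it is 3:02 AM in Montevideo.
Shift by the zone difference: 3:02 AM + 12:30 = 3:32 PM on Oct 2 in Darwin.

3:32 PM on October 2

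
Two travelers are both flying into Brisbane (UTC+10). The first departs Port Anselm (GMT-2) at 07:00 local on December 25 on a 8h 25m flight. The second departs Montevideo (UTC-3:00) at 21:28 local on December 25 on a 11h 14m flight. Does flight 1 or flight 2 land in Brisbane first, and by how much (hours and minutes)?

the first, by 18 hours 17 minutes

Flight 1 in UTC: 07:00 + 2:00 = 09:00 on Dec 25.
+8 hours 25 minutes → arrive 17:25 UTC on Dec 25.
Flight 2 in UTC: 21:28 + 3:00 = 00:28 on Dec 26.
+11 hours 14 minutes → arrive 11:42 UTC on Dec 26.
Flight 1 lands earlier by 18 hours 17 minutes.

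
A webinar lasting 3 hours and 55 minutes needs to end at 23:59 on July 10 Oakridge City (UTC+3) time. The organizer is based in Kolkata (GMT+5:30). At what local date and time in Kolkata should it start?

22:34 on July 10

Target end time in UTC: 23:59 − 3:00 = 20:59 on Jul 10.
Subtract 3 hours 55 minutes → start 17:04 UTC on Jul 10.
Kolkata is UTC+5:30: 17:04 + 5:30 = 22:34 on Jul 10.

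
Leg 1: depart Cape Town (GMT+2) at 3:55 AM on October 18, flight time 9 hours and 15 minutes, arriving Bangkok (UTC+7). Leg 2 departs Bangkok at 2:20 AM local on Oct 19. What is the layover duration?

8 hours 10 minutes

Convert departure to UTC: 3:55 AM − 2:00 = 1:55 AM UTC on Oct 18.
Add 9 hours 15 minutes flight time → 11:10 AM UTC.
Bangkok is UTC+7:00, so local arrival = 11:10 AM + 7:00 = 6:10 PM on Oct 18.
Layover = 2:20 AM − 6:10 PM (+1 day) = 8 hours 10 minutes.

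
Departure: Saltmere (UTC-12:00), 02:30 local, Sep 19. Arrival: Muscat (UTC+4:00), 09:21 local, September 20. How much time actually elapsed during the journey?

14 hours 51 minutes

Departure in UTC: 02:30 + 12:00 = 14:30 on Sep 19.
Arrival in UTC: 09:21 − 4:00 = 05:21 on Sep 20.
Elapsed = 05:21 − 14:30 (+1 day) = 14 hours 51 minutes.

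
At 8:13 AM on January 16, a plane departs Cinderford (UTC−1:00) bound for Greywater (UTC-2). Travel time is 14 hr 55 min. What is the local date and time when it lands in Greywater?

Convert departure to UTC: 8:13 AM + 1:00 = 9:13 AM UTC on Jan 16.
Add 14 hours 55 minutes travel time → 12:08 AM UTC (Jan 17).
Greywater is UTC−2:00, so local arrival = 12:08 AM − 2:00 = 10:08 PM on Jan 16.

10:08 PM on Jan 16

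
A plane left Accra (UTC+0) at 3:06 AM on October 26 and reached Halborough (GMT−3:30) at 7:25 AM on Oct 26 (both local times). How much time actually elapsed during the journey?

Departure is already UTC: 3:06 AM on Oct 26.
Arrival in UTC: 7:25 AM + 3:30 = 10:55 AM on Oct 26.
Elapsed = 10:55 AM − 3:06 AM = 7 hours 49 minutes.

7 hours 49 minutes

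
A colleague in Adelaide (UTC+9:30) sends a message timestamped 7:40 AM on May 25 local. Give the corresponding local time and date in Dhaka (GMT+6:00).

4:10 AM on May 25

In UTC: 7:40 AM − 9:30 = 10:10 PM on May 24.
Dhaka is UTC+6:00: 10:10 PM + 6:00 = 4:10 AM on May 25.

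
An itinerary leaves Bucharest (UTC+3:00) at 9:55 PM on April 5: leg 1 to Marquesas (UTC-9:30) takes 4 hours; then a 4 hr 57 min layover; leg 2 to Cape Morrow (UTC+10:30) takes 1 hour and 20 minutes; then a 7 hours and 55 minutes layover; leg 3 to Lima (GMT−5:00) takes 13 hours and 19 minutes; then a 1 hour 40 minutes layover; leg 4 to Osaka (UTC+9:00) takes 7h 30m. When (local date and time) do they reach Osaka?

Convert departure to UTC: 9:55 PM − 3:00 = 6:55 PM UTC on Apr 5.
Add 4 hours leg 1 → 10:55 PM UTC.
Add 4 hours and 57 minutes layover in Marquesas → 3:52 AM UTC (Apr 6).
Add 1 hour and 20 minutes leg 2 → 5:12 AM UTC.
Add 7 hours and 55 minutes layover in Cape Morrow → 1:07 PM UTC.
Add 13 hours 19 minutes leg 3 → 2:26 AM UTC (Apr 7).
Add 1 hour 40 minutes layover in Lima → 4:06 AM UTC.
Add 7 hours 30 minutes leg 4 → 11:36 AM UTC.
Osaka is UTC+9:00, so local arrival = 11:36 AM + 9:00 = 8:36 PM on Apr 7.

8:36 PM on April 7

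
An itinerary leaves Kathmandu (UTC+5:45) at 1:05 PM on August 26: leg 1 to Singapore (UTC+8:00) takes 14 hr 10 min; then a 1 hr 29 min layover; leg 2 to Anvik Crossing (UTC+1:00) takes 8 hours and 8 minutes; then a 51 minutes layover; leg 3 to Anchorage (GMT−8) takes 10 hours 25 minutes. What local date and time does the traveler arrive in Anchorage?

10:23 AM on August 27

Convert departure to UTC: 1:05 PM − 5:45 = 7:20 AM UTC on Aug 26.
Add 14 hours 10 minutes leg 1 → 9:30 PM UTC.
Add 1 hour 29 minutes layover in Singapore → 10:59 PM UTC.
Add 8 hours 8 minutes leg 2 → 7:07 AM UTC (Aug 27).
Add 51 minutes layover in Anvik Crossing → 7:58 AM UTC.
Add 10 hours and 25 minutes leg 3 → 6:23 PM UTC.
Anchorage is UTC−8:00, so local arrival = 6:23 PM − 8:00 = 10:23 AM on Aug 27.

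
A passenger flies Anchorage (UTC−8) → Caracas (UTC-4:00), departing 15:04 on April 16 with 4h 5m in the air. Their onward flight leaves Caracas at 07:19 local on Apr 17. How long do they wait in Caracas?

Convert departure to UTC: 15:04 + 8:00 = 23:04 UTC on Apr 16.
Add 4 hours and 5 minutes flight time → 03:09 UTC (Apr 17).
Caracas is UTC−4:00, so local arrival = 03:09 − 4:00 = 23:09 on Apr 16.
Layover = 07:19 − 23:09 (+1 day) = 8 hours 10 minutes.

8 hours 10 minutes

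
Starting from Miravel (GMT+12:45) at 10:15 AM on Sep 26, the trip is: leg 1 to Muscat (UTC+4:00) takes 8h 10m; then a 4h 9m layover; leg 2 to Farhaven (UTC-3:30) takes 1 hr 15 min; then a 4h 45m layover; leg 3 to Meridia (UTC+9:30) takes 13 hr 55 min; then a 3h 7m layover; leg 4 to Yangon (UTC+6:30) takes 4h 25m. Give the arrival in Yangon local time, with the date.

Convert departure to UTC: 10:15 AM − 12:45 = 9:30 PM UTC on Sep 25.
Add 8 hours 10 minutes leg 1 → 5:40 AM UTC (Sep 26).
Add 4 hours and 9 minutes layover in Muscat → 9:49 AM UTC.
Add 1 hour 15 minutes leg 2 → 11:04 AM UTC.
Add 4 hours 45 minutes layover in Farhaven → 3:49 PM UTC.
Add 13 hours and 55 minutes leg 3 → 5:44 AM UTC (Sep 27).
Add 3 hours 7 minutes layover in Meridia → 8:51 AM UTC.
Add 4 hours and 25 minutes leg 4 → 1:16 PM UTC.
Yangon is UTC+6:30, so local arrival = 1:16 PM + 6:30 = 7:46 PM on Sep 27.

7:46 PM on September 27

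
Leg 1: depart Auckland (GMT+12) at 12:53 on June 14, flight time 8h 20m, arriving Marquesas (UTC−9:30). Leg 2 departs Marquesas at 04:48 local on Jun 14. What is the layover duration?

5 hours 5 minutes

Convert departure to UTC: 12:53 − 12:00 = 00:53 UTC on Jun 14.
Add 8 hours and 20 minutes flight time → 09:13 UTC.
Marquesas is UTC−9:30, so local arrival = 09:13 − 9:30 = 23:43 on Jun 13.
Layover = 04:48 − 23:43 (+1 day) = 5 hours 5 minutes.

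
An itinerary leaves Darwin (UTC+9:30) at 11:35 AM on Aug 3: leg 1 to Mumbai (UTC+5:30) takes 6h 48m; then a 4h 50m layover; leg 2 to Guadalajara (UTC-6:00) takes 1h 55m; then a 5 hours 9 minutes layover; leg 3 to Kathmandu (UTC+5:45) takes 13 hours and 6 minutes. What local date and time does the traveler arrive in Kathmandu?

Convert departure to UTC: 11:35 AM − 9:30 = 2:05 AM UTC on Aug 3.
Add 6 hours 48 minutes leg 1 → 8:53 AM UTC.
Add 4 hours and 50 minutes layover in Mumbai → 1:43 PM UTC.
Add 1 hour and 55 minutes leg 2 → 3:38 PM UTC.
Add 5 hours and 9 minutes layover in Guadalajara → 8:47 PM UTC.
Add 13 hours and 6 minutes leg 3 → 9:53 AM UTC (Aug 4).
Kathmandu is UTC+5:45, so local arrival = 9:53 AM + 5:45 = 3:38 PM on Aug 4.

3:38 PM on Aug 4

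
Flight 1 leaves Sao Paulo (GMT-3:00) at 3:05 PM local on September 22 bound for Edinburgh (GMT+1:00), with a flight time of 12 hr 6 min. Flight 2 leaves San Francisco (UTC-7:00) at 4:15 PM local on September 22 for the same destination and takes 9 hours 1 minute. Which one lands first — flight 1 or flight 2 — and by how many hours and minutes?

Flight 1 in UTC: 3:05 PM + 3:00 = 6:05 PM on Sep 22.
+12 hours and 6 minutes → arrive 6:11 AM UTC on Sep 23.
Flight 2 in UTC: 4:15 PM + 7:00 = 11:15 PM on Sep 22.
+9 hours and 1 minute → arrive 8:16 AM UTC on Sep 23.
Flight 1 lands earlier by 2 hours 5 minutes.

the first, by 2 hours 5 minutes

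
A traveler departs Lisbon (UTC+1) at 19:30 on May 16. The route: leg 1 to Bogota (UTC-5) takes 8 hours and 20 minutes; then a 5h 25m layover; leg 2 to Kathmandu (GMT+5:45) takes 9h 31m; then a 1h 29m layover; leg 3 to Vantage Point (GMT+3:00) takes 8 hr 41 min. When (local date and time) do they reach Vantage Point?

Convert departure to UTC: 19:30 − 1:00 = 18:30 UTC on May 16.
Add 8 hours 20 minutes leg 1 → 02:50 UTC (May 17).
Add 5 hours and 25 minutes layover in Bogota → 08:15 UTC.
Add 9 hours and 31 minutes leg 2 → 17:46 UTC.
Add 1 hour 29 minutes layover in Kathmandu → 19:15 UTC.
Add 8 hours 41 minutes leg 3 → 03:56 UTC (May 18).
Vantage Point is UTC+3:00, so local arrival = 03:56 + 3:00 = 06:56 on May 18.

06:56 on May 18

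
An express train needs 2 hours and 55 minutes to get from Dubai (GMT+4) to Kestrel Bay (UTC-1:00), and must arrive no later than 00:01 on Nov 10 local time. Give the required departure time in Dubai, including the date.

02:06 on Nov 10

Target arrival in UTC: 00:01 + 1:00 = 01:01 on Nov 10.
Subtract 2 hours 55 minutes → departure 22:06 UTC on Nov 9.
Dubai is UTC+4:00: 22:06 + 4:00 = 02:06 on Nov 10.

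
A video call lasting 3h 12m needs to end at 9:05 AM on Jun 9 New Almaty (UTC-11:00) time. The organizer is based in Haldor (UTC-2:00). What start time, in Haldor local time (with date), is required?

Target end time in UTC: 9:05 AM + 11:00 = 8:05 PM on Jun 9.
Subtract 3 hours 12 minutes → start 4:53 PM UTC on Jun 9.
Haldor is UTC−2:00: 4:53 PM − 2:00 = 2:53 PM on Jun 9.

2:53 PM on Jun 9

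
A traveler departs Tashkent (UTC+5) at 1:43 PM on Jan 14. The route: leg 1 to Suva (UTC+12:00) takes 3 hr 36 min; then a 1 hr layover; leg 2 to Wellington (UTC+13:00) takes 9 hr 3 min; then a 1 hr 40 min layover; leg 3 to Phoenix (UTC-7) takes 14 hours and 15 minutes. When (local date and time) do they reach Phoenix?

Convert departure to UTC: 1:43 PM − 5:00 = 8:43 AM UTC on Jan 14.
Add 3 hours and 36 minutes leg 1 → 12:19 PM UTC.
Add 1 hour layover in Suva → 1:19 PM UTC.
Add 9 hours 3 minutes leg 2 → 10:22 PM UTC.
Add 1 hour 40 minutes layover in Wellington → 12:02 AM UTC (Jan 15).
Add 14 hours and 15 minutes leg 3 → 2:17 PM UTC.
Phoenix is UTC−7:00, so local arrival = 2:17 PM − 7:00 = 7:17 AM on Jan 15.

7:17 AM on January 15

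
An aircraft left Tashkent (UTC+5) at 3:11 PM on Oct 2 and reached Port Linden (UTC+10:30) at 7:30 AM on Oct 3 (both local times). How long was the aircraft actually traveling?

10 hours 49 minutes

Port Linden is 5:30 ahead of Tashkent.
Clock-face elapsed time (ignoring zones) is 16 hours 19 minutes.
Actual elapsed = 16 hours 19 minutes − 5:30 = 10 hours 49 minutes.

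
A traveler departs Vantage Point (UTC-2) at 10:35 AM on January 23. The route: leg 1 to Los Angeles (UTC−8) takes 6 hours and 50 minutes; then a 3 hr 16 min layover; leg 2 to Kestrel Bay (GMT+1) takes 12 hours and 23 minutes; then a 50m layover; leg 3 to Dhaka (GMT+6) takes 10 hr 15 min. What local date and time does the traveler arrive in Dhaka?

4:09 AM on January 25

Convert departure to UTC: 10:35 AM + 2:00 = 12:35 PM UTC on Jan 23.
Add 6 hours 50 minutes leg 1 → 7:25 PM UTC.
Add 3 hours and 16 minutes layover in Los Angeles → 10:41 PM UTC.
Add 12 hours 23 minutes leg 2 → 11:04 AM UTC (Jan 24).
Add 50 minutes layover in Kestrel Bay → 11:54 AM UTC.
Add 10 hours 15 minutes leg 3 → 10:09 PM UTC.
Dhaka is UTC+6:00, so local arrival = 10:09 PM + 6:00 = 4:09 AM on Jan 25.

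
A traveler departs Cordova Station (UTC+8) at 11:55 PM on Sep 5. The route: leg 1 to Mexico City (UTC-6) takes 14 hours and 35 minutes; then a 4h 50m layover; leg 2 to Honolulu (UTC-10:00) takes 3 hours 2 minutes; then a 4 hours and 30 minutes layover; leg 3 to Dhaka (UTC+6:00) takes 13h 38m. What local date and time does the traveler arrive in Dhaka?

Convert departure to UTC: 11:55 PM − 8:00 = 3:55 PM UTC on Sep 5.
Add 14 hours and 35 minutes leg 1 → 6:30 AM UTC (Sep 6).
Add 4 hours 50 minutes layover in Mexico City → 11:20 AM UTC.
Add 3 hours and 2 minutes leg 2 → 2:22 PM UTC.
Add 4 hours 30 minutes layover in Honolulu → 6:52 PM UTC.
Add 13 hours and 38 minutes leg 3 → 8:30 AM UTC (Sep 7).
Dhaka is UTC+6:00, so local arrival = 8:30 AM + 6:00 = 2:30 PM on Sep 7.

2:30 PM on Sep 7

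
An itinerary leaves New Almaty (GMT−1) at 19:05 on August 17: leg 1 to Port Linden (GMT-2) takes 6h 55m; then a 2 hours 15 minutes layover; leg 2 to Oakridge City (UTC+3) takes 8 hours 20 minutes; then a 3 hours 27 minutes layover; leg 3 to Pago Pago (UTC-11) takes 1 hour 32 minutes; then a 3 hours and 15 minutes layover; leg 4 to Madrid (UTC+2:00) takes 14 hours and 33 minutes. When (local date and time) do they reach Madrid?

Convert departure to UTC: 19:05 + 1:00 = 20:05 UTC on Aug 17.
Add 6 hours 55 minutes leg 1 → 03:00 UTC (Aug 18).
Add 2 hours and 15 minutes layover in Port Linden → 05:15 UTC.
Add 8 hours 20 minutes leg 2 → 13:35 UTC.
Add 3 hours 27 minutes layover in Oakridge City → 17:02 UTC.
Add 1 hour and 32 minutes leg 3 → 18:34 UTC.
Add 3 hours 15 minutes layover in Pago Pago → 21:49 UTC.
Add 14 hours and 33 minutes leg 4 → 12:22 UTC (Aug 19).
Madrid is UTC+2:00, so local arrival = 12:22 + 2:00 = 14:22 on Aug 19.

14:22 on August 19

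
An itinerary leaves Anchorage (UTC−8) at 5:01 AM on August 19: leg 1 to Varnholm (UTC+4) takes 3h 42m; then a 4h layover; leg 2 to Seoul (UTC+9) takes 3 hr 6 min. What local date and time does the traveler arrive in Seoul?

8:49 AM on August 20

Convert departure to UTC: 5:01 AM + 8:00 = 1:01 PM UTC on Aug 19.
Add 3 hours and 42 minutes leg 1 → 4:43 PM UTC.
Add 4 hours layover in Varnholm → 8:43 PM UTC.
Add 3 hours 6 minutes leg 2 → 11:49 PM UTC.
Seoul is UTC+9:00, so local arrival = 11:49 PM + 9:00 = 8:49 AM on Aug 20.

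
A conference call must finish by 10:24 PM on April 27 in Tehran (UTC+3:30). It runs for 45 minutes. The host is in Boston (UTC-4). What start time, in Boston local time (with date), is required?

Target end time in UTC: 10:24 PM − 3:30 = 6:54 PM on Apr 27.
Subtract 45 minutes → start 6:09 PM UTC on Apr 27.
Boston is UTC−4:00: 6:09 PM − 4:00 = 2:09 PM on Apr 27.

2:09 PM on April 27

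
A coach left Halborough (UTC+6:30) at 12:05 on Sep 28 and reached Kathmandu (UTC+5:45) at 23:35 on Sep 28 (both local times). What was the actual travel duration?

Departure in UTC: 12:05 − 6:30 = 05:35 on Sep 28.
Arrival in UTC: 23:35 − 5:45 = 17:50 on Sep 28.
Elapsed = 17:50 − 05:35 = 12 hours 15 minutes.

12 hours 15 minutes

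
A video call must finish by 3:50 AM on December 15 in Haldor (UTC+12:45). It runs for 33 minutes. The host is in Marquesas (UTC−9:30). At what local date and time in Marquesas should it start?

Target end time in UTC: 3:50 AM − 12:45 = 3:05 PM on Dec 14.
Subtract 33 minutes → start 2:32 PM UTC on Dec 14.
Marquesas is UTC−9:30: 2:32 PM − 9:30 = 5:02 AM on Dec 14.

5:02 AM on Dec 14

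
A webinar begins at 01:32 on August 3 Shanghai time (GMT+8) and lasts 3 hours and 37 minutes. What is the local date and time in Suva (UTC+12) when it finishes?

Convert start to UTC: 01:32 − 8:00 = 17:32 UTC on Aug 2.
Add 3 hours and 37 minutes duration → 21:09 UTC.
Suva is UTC+12:00, so local end time = 21:09 + 12:00 = 09:09 on Aug 3.

09:09 on August 3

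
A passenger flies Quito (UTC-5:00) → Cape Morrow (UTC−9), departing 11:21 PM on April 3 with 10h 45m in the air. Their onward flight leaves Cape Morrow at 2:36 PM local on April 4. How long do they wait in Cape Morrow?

Convert departure to UTC: 11:21 PM + 5:00 = 4:21 AM UTC on Apr 4.
Add 10 hours 45 minutes flight time → 3:06 PM UTC.
Cape Morrow is UTC−9:00, so local arrival = 3:06 PM − 9:00 = 6:06 AM on Apr 4.
Layover = 2:36 PM − 6:06 AM = 8 hours 30 minutes.

8 hours 30 minutes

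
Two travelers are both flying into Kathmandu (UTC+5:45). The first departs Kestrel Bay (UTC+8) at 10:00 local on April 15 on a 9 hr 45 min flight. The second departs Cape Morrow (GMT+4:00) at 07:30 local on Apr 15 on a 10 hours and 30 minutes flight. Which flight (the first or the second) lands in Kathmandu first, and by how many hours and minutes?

the first, by 2 hours 15 minutes

Flight 1 in UTC: 10:00 − 8:00 = 02:00 on Apr 15.
+9 hours 45 minutes → arrive 11:45 UTC on Apr 15.
Flight 2 in UTC: 07:30 − 4:00 = 03:30 on Apr 15.
+10 hours and 30 minutes → arrive 14:00 UTC on Apr 15.
Flight 1 lands earlier by 2 hours 15 minutes.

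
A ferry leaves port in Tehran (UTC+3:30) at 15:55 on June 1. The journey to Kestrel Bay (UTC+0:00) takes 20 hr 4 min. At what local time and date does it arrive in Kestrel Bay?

Convert departure to UTC: 15:55 − 3:30 = 12:25 UTC on Jun 1.
Add 20 hours 4 minutes travel time → 08:29 UTC (Jun 2).
Kestrel Bay is UTC+0, so local arrival is the same: 08:29 on Jun 2.

08:29 on June 2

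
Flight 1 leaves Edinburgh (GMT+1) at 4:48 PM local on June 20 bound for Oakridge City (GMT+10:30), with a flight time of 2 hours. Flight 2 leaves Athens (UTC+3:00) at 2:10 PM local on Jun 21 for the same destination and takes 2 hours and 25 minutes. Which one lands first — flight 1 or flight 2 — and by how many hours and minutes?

the first, by 19 hours 47 minutes

Flight 1 in UTC: 4:48 PM − 1:00 = 3:48 PM on Jun 20.
+2 hours → arrive 5:48 PM UTC on Jun 20.
Flight 2 in UTC: 2:10 PM − 3:00 = 11:10 AM on Jun 21.
+2 hours and 25 minutes → arrive 1:35 PM UTC on Jun 21.
Flight 1 lands earlier by 19 hours 47 minutes.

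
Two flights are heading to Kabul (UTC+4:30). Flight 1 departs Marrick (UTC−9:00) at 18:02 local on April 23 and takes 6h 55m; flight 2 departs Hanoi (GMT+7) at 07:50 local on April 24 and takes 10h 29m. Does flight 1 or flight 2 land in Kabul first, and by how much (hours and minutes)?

the first, by 1 hour 22 minutes

Flight 1 in UTC: 18:02 + 9:00 = 03:02 on Apr 24.
+6 hours 55 minutes → arrive 09:57 UTC on Apr 24.
Flight 2 in UTC: 07:50 − 7:00 = 00:50 on Apr 24.
+10 hours and 29 minutes → arrive 11:19 UTC on Apr 24.
Flight 1 lands earlier by 1 hour 22 minutes.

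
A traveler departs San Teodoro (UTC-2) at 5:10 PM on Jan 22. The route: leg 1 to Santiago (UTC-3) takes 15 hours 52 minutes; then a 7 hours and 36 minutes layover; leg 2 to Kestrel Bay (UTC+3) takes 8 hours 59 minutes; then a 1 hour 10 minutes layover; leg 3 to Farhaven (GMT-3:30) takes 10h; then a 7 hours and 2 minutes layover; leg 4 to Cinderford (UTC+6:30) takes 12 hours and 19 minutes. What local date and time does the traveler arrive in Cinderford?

4:38 PM on January 25

Convert departure to UTC: 5:10 PM + 2:00 = 7:10 PM UTC on Jan 22.
Add 15 hours and 52 minutes leg 1 → 11:02 AM UTC (Jan 23).
Add 7 hours and 36 minutes layover in Santiago → 6:38 PM UTC.
Add 8 hours and 59 minutes leg 2 → 3:37 AM UTC (Jan 24).
Add 1 hour 10 minutes layover in Kestrel Bay → 4:47 AM UTC.
Add 10 hours leg 3 → 2:47 PM UTC.
Add 7 hours 2 minutes layover in Farhaven → 9:49 PM UTC.
Add 12 hours 19 minutes leg 4 → 10:08 AM UTC (Jan 25).
Cinderford is UTC+6:30, so local arrival = 10:08 AM + 6:30 = 4:38 PM on Jan 25.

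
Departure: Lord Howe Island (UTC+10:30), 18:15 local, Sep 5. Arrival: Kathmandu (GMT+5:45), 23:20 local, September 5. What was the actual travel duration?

Departure in UTC: 18:15 − 10:30 = 07:45 on Sep 5.
Arrival in UTC: 23:20 − 5:45 = 17:35 on Sep 5.
Elapsed = 17:35 − 07:45 = 9 hours 50 minutes.

9 hours 50 minutes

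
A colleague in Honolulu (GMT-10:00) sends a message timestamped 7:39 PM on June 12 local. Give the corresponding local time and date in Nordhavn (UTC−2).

3:39 AM on Jun 13

In UTC: 7:39 PM + 10:00 = 5:39 AM on Jun 13.
Nordhavn is UTC−2:00: 5:39 AM − 2:00 = 3:39 AM on Jun 13.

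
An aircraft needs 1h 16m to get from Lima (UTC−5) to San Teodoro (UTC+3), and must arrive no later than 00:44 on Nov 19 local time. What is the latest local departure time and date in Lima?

15:28 on Nov 18

Target arrival in UTC: 00:44 − 3:00 = 21:44 on Nov 18.
Subtract 1 hour 16 minutes → departure 20:28 UTC on Nov 18.
Lima is UTC−5:00: 20:28 − 5:00 = 15:28 on Nov 18.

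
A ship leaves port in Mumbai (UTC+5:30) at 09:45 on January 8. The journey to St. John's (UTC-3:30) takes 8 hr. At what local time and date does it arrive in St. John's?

08:45 on Jan 8

St. John's is 9:00 behind Mumbai.
After 8 hours it is 17:45 in Mumbai.
Shift by the zone difference: 17:45 − 9:00 = 08:45 on Jan 8 in St. John's.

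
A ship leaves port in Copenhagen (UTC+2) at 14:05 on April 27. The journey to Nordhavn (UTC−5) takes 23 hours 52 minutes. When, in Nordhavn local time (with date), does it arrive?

06:57 on Apr 28

Nordhavn is 7:00 behind Copenhagen.
After 23 hours 52 minutes it is 13:57 (Apr 28) in Copenhagen.
Shift by the zone difference: 13:57 − 7:00 = 06:57 on Apr 28 in Nordhavn.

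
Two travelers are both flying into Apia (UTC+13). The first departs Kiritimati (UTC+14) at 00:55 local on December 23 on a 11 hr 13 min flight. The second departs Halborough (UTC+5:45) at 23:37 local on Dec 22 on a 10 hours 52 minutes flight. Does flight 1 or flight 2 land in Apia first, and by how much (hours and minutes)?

Flight 1 in UTC: 00:55 − 14:00 = 10:55 on Dec 22.
+11 hours 13 minutes → arrive 22:08 UTC on Dec 22.
Flight 2 in UTC: 23:37 − 5:45 = 17:52 on Dec 22.
+10 hours 52 minutes → arrive 04:44 UTC on Dec 23.
Flight 1 lands earlier by 6 hours 36 minutes.

the first, by 6 hours 36 minutes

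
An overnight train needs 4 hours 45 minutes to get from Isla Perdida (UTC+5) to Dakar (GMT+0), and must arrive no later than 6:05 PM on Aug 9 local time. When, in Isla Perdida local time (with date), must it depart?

Target arrival is already UTC: 6:05 PM on Aug 9.
Subtract 4 hours 45 minutes → departure 1:20 PM UTC on Aug 9.
Isla Perdida is UTC+5:00: 1:20 PM + 5:00 = 6:20 PM on Aug 9.

6:20 PM on Aug 9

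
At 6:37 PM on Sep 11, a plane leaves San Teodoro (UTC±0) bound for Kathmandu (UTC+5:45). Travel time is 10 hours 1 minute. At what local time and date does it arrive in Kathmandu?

10:23 AM on September 12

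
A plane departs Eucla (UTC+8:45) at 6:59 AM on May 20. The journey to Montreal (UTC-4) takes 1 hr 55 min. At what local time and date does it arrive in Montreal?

8:09 PM on May 19

Convert departure to UTC: 6:59 AM − 8:45 = 10:14 PM UTC on May 19.
Add 1 hour 55 minutes travel time → 12:09 AM UTC (May 20).
Montreal is UTC−4:00, so local arrival = 12:09 AM − 4:00 = 8:09 PM on May 19.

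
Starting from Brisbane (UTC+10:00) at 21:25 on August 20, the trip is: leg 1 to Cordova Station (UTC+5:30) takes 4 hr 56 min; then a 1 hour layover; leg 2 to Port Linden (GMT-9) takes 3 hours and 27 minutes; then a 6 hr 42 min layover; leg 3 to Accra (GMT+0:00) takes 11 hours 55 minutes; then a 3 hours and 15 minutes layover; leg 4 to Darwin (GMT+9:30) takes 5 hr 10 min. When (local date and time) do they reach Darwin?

09:20 on Aug 22

Convert departure to UTC: 21:25 − 10:00 = 11:25 UTC on Aug 20.
Add 4 hours 56 minutes leg 1 → 16:21 UTC.
Add 1 hour layover in Cordova Station → 17:21 UTC.
Add 3 hours and 27 minutes leg 2 → 20:48 UTC.
Add 6 hours 42 minutes layover in Port Linden → 03:30 UTC (Aug 21).
Add 11 hours 55 minutes leg 3 → 15:25 UTC.
Add 3 hours 15 minutes layover in Accra → 18:40 UTC.
Add 5 hours 10 minutes leg 4 → 23:50 UTC.
Darwin is UTC+9:30, so local arrival = 23:50 + 9:30 = 09:20 on Aug 22.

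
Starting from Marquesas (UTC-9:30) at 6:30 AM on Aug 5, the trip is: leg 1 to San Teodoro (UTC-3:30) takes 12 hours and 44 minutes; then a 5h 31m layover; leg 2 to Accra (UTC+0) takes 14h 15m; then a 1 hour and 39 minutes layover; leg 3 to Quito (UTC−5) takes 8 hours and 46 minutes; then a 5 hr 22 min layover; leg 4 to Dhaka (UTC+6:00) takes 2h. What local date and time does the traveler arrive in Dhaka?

12:17 AM on Aug 8

Convert departure to UTC: 6:30 AM + 9:30 = 4:00 PM UTC on Aug 5.
Add 12 hours and 44 minutes leg 1 → 4:44 AM UTC (Aug 6).
Add 5 hours and 31 minutes layover in San Teodoro → 10:15 AM UTC.
Add 14 hours 15 minutes leg 2 → 12:30 AM UTC (Aug 7).
Add 1 hour 39 minutes layover in Accra → 2:09 AM UTC.
Add 8 hours and 46 minutes leg 3 → 10:55 AM UTC.
Add 5 hours and 22 minutes layover in Quito → 4:17 PM UTC.
Add 2 hours leg 4 → 6:17 PM UTC.
Dhaka is UTC+6:00, so local arrival = 6:17 PM + 6:00 = 12:17 AM on Aug 8.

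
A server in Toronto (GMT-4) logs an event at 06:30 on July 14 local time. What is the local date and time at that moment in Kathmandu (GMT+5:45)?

16:15 on July 14

Kathmandu is 9:45 ahead of Toronto.
Shift by the zone difference: 06:30 + 9:45 = 16:15 on Jul 14 in Kathmandu.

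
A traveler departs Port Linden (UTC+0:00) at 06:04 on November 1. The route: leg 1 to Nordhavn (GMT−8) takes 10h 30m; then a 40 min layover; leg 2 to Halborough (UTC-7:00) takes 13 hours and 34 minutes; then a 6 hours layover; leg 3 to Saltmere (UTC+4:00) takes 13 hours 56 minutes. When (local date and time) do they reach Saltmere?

06:44 on November 3

Port Linden is at UTC+0, so departure is already 06:04 UTC on Nov 1.
Add 10 hours and 30 minutes leg 1 → 16:34 UTC.
Add 40 minutes layover in Nordhavn → 17:14 UTC.
Add 13 hours 34 minutes leg 2 → 06:48 UTC (Nov 2).
Add 6 hours layover in Halborough → 12:48 UTC.
Add 13 hours 56 minutes leg 3 → 02:44 UTC (Nov 3).
Saltmere is UTC+4:00, so local arrival = 02:44 + 4:00 = 06:44 on Nov 3.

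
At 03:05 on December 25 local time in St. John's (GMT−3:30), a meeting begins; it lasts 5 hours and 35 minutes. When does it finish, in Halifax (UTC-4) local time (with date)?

08:10 on Dec 25

Convert start to UTC: 03:05 + 3:30 = 06:35 UTC on Dec 25.
Add 5 hours and 35 minutes duration → 12:10 UTC.
Halifax is UTC−4:00, so local end time = 12:10 − 4:00 = 08:10 on Dec 25.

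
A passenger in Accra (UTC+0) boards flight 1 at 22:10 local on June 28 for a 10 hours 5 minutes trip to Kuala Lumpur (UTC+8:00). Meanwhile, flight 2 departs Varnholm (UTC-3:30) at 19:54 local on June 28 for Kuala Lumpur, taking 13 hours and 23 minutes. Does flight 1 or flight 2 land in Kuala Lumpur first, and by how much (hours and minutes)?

Flight 1 departs at 22:10 UTC (Jun 28).
+10 hours and 5 minutes → arrive 08:15 UTC on Jun 29.
Flight 2 in UTC: 19:54 + 3:30 = 23:24 on Jun 28.
+13 hours 23 minutes → arrive 12:47 UTC on Jun 29.
Flight 1 lands earlier by 4 hours 32 minutes.

the first, by 4 hours 32 minutes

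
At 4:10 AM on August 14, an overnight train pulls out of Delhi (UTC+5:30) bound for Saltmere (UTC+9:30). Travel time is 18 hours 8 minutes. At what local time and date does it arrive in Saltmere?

2:18 AM on August 15

Convert departure to UTC: 4:10 AM − 5:30 = 10:40 PM UTC on Aug 13.
Add 18 hours and 8 minutes travel time → 4:48 PM UTC (Aug 14).
Saltmere is UTC+9:30, so local arrival = 4:48 PM + 9:30 = 2:18 AM on Aug 15.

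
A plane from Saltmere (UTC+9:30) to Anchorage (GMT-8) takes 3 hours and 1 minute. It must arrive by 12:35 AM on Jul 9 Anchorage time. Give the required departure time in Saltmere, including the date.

Target arrival in UTC: 12:35 AM + 8:00 = 8:35 AM on Jul 9.
Subtract 3 hours and 1 minute → departure 5:34 AM UTC on Jul 9.
Saltmere is UTC+9:30: 5:34 AM + 9:30 = 3:04 PM on Jul 9.

3:04 PM on Jul 9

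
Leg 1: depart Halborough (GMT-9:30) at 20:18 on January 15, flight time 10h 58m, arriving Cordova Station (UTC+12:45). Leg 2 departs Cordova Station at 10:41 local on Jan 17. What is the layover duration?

Convert departure to UTC: 20:18 + 9:30 = 05:48 UTC on Jan 16.
Add 10 hours 58 minutes flight time → 16:46 UTC.
Cordova Station is UTC+12:45, so local arrival = 16:46 + 12:45 = 05:31 on Jan 17.
Layover = 10:41 − 05:31 = 5 hours 10 minutes.

5 hours 10 minutes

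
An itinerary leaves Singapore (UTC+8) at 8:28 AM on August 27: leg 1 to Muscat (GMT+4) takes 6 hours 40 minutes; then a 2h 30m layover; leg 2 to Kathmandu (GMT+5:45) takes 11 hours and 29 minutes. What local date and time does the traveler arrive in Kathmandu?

Convert departure to UTC: 8:28 AM − 8:00 = 12:28 AM UTC on Aug 27.
Add 6 hours and 40 minutes leg 1 → 7:08 AM UTC.
Add 2 hours 30 minutes layover in Muscat → 9:38 AM UTC.
Add 11 hours 29 minutes leg 2 → 9:07 PM UTC.
Kathmandu is UTC+5:45, so local arrival = 9:07 PM + 5:45 = 2:52 AM on Aug 28.

2:52 AM on August 28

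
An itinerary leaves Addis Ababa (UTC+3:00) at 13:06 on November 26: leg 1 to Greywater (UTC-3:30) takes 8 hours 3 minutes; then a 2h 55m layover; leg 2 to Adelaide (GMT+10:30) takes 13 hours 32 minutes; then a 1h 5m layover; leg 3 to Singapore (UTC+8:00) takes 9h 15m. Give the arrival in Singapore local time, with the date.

Convert departure to UTC: 13:06 − 3:00 = 10:06 UTC on Nov 26.
Add 8 hours and 3 minutes leg 1 → 18:09 UTC.
Add 2 hours and 55 minutes layover in Greywater → 21:04 UTC.
Add 13 hours 32 minutes leg 2 → 10:36 UTC (Nov 27).
Add 1 hour and 5 minutes layover in Adelaide → 11:41 UTC.
Add 9 hours 15 minutes leg 3 → 20:56 UTC.
Singapore is UTC+8:00, so local arrival = 20:56 + 8:00 = 04:56 on Nov 28.

04:56 on Nov 28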